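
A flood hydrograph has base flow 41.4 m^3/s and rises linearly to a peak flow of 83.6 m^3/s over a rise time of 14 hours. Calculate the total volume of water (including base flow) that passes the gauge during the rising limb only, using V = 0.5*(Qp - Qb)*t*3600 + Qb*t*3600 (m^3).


V = 0.5*(83.6 - 41.4)*14*3600 + 41.4*14*3600 = 3.1500e+06 m^3


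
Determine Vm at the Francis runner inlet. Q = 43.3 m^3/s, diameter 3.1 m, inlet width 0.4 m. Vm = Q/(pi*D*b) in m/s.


Vm = 43.3 / (pi * 3.1 * 0.4) = 11.1152 m/s


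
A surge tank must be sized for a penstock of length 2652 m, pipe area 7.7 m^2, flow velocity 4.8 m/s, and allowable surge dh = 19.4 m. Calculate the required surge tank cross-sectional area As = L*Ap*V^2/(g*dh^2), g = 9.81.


As = 2652 * 7.7 * 4.8^2 / (9.81 * 19.4^2) = 127.4308 m^2


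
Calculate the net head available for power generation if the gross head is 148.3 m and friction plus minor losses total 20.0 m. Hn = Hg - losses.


Hn = 148.3 - 20.0 = 128.3000 m


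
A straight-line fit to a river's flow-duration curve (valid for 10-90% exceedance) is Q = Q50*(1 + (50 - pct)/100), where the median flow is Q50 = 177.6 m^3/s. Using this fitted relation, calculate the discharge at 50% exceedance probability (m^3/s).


Q = 177.6 * (1 + (50 - 50)/100) = 177.6000 m^3/s


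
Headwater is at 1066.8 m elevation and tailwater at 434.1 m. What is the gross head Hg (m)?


Hg = 1066.8 - 434.1 = 632.7000 m


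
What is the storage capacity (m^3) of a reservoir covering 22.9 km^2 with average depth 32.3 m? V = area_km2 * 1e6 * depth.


V = 22.9 * 1e6 * 32.3 = 7.3967e+08 m^3


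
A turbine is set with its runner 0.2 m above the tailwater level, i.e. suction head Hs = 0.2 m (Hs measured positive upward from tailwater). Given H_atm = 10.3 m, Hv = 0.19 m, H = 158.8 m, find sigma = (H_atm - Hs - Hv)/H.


sigma = (10.3 - 0.2 - 0.19) / 158.8 = 0.0624


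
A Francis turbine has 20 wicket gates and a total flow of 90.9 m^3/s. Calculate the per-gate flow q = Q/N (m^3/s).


q = 90.9 / 20 = 4.5450 m^3/s


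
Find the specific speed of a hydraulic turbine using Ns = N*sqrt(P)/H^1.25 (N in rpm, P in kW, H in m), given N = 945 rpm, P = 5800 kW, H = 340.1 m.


Ns = 945 * 5800^0.5 / 340.1^1.25 = 49.2762


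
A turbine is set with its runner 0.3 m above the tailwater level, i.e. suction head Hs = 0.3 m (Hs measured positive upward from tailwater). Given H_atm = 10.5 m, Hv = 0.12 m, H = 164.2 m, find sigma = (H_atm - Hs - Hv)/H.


sigma = (10.5 - 0.3 - 0.12) / 164.2 = 0.0614


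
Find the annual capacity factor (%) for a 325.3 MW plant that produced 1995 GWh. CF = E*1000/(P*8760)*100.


CF = 1995 * 1000 / (325.3 * 8760) * 100 = 70.0091 %


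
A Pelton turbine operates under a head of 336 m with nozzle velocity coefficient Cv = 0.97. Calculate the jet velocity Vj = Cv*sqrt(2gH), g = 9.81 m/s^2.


Vj = 0.97 * sqrt(2*9.81*336) = 78.7573 m/s


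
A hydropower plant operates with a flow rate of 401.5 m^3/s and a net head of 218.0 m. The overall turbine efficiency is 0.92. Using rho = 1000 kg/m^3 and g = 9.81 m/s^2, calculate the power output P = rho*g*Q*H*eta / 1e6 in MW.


P = 1000 * 9.81 * 401.5 * 218.0 * 0.92 / 1e6 = 789.9487 MW


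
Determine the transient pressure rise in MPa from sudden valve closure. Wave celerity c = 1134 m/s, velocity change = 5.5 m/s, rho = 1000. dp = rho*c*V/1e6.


dp = 1000 * 1134 * 5.5 / 1e6 = 6.2370 MPa


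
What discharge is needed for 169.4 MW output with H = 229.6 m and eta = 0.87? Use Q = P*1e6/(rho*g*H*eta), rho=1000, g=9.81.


Q = 169.4 * 1e6 / (1000 * 9.81 * 229.6 * 0.87) = 86.4477 m^3/s


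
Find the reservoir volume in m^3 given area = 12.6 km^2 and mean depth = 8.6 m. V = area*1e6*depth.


V = 12.6 * 1e6 * 8.6 = 1.0836e+08 m^3


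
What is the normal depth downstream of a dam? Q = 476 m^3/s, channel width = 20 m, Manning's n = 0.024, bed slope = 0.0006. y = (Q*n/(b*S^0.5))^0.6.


y = (476 * 0.024 / (20 * 0.0006^0.5))^0.6 = 6.6165 m


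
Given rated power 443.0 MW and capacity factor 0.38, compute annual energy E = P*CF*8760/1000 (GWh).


E = 443.0 * 0.38 * 8760 / 1000 = 1474.6584 GWh


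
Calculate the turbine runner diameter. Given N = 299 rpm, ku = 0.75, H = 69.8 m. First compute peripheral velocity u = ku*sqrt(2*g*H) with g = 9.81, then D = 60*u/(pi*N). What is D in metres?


u = 0.75 * sqrt(2*9.81*69.8) = 27.7548 m/s
D = 60 * 27.7548 / (pi * 299) = 1.7728 m


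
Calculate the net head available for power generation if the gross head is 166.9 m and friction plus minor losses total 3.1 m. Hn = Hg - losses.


Hn = 166.9 - 3.1 = 163.8000 m


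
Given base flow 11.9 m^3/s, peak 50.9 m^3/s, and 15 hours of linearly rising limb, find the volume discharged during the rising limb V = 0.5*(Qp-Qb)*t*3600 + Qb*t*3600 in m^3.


V = 0.5*(50.9 - 11.9)*15*3600 + 11.9*15*3600 = 1.6956e+06 m^3


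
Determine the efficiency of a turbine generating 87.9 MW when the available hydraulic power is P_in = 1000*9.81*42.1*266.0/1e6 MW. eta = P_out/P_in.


P_in = 1000 * 9.81 * 42.1 * 266.0 / 1e6 = 109.8583 MW
eta = 87.9 / 109.8583 = 0.8001


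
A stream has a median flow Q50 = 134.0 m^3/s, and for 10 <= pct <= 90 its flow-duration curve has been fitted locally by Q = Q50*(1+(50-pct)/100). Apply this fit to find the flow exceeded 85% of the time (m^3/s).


Q = 134.0 * (1 + (50 - 85)/100) = 87.1000 m^3/s


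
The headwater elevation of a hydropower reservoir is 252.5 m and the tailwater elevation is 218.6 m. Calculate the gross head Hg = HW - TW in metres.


Hg = 252.5 - 218.6 = 33.9000 m


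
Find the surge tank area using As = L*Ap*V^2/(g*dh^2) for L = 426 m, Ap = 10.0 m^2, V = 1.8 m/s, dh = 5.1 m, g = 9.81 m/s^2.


As = 426 * 10.0 * 1.8^2 / (9.81 * 5.1^2) = 54.0935 m^2


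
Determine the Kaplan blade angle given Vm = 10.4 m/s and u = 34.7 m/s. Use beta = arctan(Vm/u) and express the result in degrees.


beta = arctan(10.4 / 34.7) = 16.6841 degrees


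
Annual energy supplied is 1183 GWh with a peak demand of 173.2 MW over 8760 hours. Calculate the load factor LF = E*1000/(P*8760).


LF = 1183 * 1000 / (173.2 * 8760) = 0.7797


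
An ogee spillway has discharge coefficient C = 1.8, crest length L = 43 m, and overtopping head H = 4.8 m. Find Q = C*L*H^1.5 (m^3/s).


Q = 1.8 * 43 * 4.8^1.5 = 813.9595 m^3/s


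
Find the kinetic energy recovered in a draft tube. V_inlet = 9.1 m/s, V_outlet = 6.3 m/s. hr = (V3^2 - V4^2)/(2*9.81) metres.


hr = (9.1^2 - 6.3^2) / (2*9.81) = 2.1978 m


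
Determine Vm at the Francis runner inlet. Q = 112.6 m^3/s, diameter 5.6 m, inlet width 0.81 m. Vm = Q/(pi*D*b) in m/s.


Vm = 112.6 / (pi * 5.6 * 0.81) = 7.9016 m/s


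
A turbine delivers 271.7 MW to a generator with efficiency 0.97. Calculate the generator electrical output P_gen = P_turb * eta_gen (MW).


P_gen = 271.7 * 0.97 = 263.5490 MW


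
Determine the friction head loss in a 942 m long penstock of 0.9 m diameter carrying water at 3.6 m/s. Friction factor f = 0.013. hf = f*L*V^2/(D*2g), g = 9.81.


hf = 0.013 * 942 * 3.6^2 / (0.9 * 2 * 9.81) = 8.9879 m


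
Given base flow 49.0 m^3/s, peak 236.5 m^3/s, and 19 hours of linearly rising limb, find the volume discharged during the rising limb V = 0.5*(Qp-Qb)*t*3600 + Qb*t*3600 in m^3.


V = 0.5*(236.5 - 49.0)*19*3600 + 49.0*19*3600 = 9.7641e+06 m^3


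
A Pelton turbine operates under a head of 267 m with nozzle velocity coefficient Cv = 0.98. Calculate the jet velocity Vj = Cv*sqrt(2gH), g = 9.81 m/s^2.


Vj = 0.98 * sqrt(2*9.81*267) = 70.9302 m/s


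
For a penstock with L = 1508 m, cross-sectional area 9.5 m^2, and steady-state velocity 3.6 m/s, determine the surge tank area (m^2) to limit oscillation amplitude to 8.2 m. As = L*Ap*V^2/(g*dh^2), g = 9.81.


As = 1508 * 9.5 * 3.6^2 / (9.81 * 8.2^2) = 281.4707 m^2


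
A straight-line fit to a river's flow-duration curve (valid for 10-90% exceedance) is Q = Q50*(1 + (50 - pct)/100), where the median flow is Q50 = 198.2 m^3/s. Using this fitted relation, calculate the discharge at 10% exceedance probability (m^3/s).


Q = 198.2 * (1 + (50 - 10)/100) = 277.4800 m^3/s


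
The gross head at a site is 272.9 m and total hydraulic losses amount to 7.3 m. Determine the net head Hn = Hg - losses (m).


Hn = 272.9 - 7.3 = 265.6000 m


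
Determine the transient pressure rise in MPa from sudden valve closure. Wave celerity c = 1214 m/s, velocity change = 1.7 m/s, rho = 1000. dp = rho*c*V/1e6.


dp = 1000 * 1214 * 1.7 / 1e6 = 2.0638 MPa


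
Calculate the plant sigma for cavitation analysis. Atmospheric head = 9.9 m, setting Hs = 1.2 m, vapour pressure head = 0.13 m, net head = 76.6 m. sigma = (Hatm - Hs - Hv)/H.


sigma = (9.9 - 1.2 - 0.13) / 76.6 = 0.1119


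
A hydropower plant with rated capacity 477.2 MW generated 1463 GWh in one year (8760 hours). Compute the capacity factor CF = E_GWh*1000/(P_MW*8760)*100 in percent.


CF = 1463 * 1000 / (477.2 * 8760) * 100 = 34.9977 %


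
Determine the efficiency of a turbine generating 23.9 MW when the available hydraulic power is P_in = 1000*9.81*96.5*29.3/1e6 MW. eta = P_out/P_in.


P_in = 1000 * 9.81 * 96.5 * 29.3 / 1e6 = 27.7373 MW
eta = 23.9 / 27.7373 = 0.8617


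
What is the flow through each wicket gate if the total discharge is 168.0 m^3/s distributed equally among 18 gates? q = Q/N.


q = 168.0 / 18 = 9.3333 m^3/s


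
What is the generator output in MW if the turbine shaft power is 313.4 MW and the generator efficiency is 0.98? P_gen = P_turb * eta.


P_gen = 313.4 * 0.98 = 307.1320 MW


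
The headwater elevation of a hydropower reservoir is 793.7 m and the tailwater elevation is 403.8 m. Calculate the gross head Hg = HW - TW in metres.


Hg = 793.7 - 403.8 = 389.9000 m


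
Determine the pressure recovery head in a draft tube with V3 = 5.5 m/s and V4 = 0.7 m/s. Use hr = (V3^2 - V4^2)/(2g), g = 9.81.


hr = (5.5^2 - 0.7^2) / (2*9.81) = 1.5168 m


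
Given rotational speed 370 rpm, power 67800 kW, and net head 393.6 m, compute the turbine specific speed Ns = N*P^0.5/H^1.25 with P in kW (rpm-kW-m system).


Ns = 370 * 67800^0.5 / 393.6^1.25 = 54.9538


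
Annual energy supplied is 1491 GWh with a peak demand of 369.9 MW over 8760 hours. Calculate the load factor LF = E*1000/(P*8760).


LF = 1491 * 1000 / (369.9 * 8760) = 0.4601


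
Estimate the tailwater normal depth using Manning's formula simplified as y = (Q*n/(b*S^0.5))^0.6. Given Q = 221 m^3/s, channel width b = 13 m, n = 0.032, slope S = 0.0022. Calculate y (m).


y = (221 * 0.032 / (13 * 0.0022^0.5))^0.6 = 4.3514 m


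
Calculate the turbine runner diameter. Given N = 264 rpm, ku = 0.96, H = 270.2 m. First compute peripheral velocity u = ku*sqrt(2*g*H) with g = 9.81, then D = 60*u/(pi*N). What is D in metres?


u = 0.96 * sqrt(2*9.81*270.2) = 69.8978 m/s
D = 60 * 69.8978 / (pi * 264) = 5.0566 m


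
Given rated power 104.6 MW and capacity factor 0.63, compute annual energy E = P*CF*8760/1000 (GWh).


E = 104.6 * 0.63 * 8760 / 1000 = 577.2665 GWh


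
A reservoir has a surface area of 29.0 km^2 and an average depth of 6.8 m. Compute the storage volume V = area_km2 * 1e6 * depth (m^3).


V = 29.0 * 1e6 * 6.8 = 1.9720e+08 m^3


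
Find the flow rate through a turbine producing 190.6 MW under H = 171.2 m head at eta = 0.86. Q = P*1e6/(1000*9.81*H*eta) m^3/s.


Q = 190.6 * 1e6 / (1000 * 9.81 * 171.2 * 0.86) = 131.9628 m^3/s


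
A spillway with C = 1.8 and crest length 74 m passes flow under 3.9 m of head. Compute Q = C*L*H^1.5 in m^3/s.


Q = 1.8 * 74 * 3.9^1.5 = 1025.8908 m^3/s


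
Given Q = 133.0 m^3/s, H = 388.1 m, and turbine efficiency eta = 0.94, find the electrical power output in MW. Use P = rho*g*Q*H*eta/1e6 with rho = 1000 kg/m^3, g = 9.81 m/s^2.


P = 1000 * 9.81 * 133.0 * 388.1 * 0.94 / 1e6 = 475.9838 MW


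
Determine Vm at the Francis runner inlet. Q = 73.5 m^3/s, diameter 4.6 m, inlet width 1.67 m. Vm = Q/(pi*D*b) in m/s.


Vm = 73.5 / (pi * 4.6 * 1.67) = 3.0455 m/s


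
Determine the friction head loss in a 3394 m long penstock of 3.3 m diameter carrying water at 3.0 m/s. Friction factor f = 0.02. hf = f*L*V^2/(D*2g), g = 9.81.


hf = 0.02 * 3394 * 3.0^2 / (3.3 * 2 * 9.81) = 9.4356 m


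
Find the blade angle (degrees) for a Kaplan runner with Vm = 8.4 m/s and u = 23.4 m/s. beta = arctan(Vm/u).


beta = arctan(8.4 / 23.4) = 19.7468 degrees


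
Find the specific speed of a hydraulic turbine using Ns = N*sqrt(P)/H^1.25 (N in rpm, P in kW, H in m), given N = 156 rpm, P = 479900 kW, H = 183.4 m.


Ns = 156 * 479900^0.5 / 183.4^1.25 = 160.1219


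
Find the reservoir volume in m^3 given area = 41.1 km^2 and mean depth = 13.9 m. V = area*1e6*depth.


V = 41.1 * 1e6 * 13.9 = 5.7129e+08 m^3


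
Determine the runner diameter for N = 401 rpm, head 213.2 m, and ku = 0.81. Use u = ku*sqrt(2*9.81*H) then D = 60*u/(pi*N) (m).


u = 0.81 * sqrt(2*9.81*213.2) = 52.3876 m/s
D = 60 * 52.3876 / (pi * 401) = 2.4951 m


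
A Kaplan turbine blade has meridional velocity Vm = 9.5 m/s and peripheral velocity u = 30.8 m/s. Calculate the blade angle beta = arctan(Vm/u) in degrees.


beta = arctan(9.5 / 30.8) = 17.1419 degrees


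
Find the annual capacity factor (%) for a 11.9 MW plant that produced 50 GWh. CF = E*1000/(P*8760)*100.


CF = 50 * 1000 / (11.9 * 8760) * 100 = 47.9644 %


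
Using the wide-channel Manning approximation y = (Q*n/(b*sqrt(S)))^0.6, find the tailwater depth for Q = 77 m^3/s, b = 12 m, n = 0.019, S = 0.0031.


y = (77 * 0.019 / (12 * 0.0031^0.5))^0.6 = 1.6004 m


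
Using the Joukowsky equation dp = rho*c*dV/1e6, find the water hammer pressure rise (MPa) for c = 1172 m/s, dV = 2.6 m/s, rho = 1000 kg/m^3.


dp = 1000 * 1172 * 2.6 / 1e6 = 3.0472 MPa


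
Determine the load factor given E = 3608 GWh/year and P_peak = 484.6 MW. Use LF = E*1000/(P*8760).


LF = 3608 * 1000 / (484.6 * 8760) = 0.8499


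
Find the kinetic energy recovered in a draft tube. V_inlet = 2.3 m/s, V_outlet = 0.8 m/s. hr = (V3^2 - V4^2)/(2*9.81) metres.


hr = (2.3^2 - 0.8^2) / (2*9.81) = 0.2370 m


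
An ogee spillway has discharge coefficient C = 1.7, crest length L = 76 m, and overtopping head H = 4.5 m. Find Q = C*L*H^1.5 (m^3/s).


Q = 1.7 * 76 * 4.5^1.5 = 1233.3356 m^3/s


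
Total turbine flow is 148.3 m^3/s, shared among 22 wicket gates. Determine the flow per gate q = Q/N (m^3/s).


q = 148.3 / 22 = 6.7409 m^3/s


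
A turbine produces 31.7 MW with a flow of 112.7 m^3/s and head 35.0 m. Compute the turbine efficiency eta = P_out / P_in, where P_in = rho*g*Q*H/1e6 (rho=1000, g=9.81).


P_in = 1000 * 9.81 * 112.7 * 35.0 / 1e6 = 38.6955 MW
eta = 31.7 / 38.6955 = 0.8192


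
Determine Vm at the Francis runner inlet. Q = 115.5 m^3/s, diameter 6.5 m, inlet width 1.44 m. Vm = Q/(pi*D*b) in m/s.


Vm = 115.5 / (pi * 6.5 * 1.44) = 3.9279 m/s


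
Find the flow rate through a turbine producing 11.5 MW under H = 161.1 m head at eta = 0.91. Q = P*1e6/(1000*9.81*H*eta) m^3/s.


Q = 11.5 * 1e6 / (1000 * 9.81 * 161.1 * 0.91) = 7.9964 m^3/s


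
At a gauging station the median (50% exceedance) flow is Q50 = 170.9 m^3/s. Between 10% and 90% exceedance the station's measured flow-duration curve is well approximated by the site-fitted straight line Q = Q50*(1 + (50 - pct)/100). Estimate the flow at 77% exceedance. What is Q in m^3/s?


Q = 170.9 * (1 + (50 - 77)/100) = 124.7570 m^3/s


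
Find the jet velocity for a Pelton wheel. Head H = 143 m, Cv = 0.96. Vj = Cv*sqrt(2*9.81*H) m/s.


Vj = 0.96 * sqrt(2*9.81*143) = 50.8497 m/s


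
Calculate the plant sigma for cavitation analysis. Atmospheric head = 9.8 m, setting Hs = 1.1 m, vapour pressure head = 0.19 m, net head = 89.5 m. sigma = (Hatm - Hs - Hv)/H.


sigma = (9.8 - 1.1 - 0.19) / 89.5 = 0.0951


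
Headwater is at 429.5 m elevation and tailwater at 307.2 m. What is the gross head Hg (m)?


Hg = 429.5 - 307.2 = 122.3000 m


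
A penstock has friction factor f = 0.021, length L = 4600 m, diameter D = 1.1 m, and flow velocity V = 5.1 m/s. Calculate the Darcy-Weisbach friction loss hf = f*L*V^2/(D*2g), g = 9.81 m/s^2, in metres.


hf = 0.021 * 4600 * 5.1^2 / (1.1 * 2 * 9.81) = 116.4195 m


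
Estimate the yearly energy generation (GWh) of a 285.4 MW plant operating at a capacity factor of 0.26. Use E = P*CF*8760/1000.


E = 285.4 * 0.26 * 8760 / 1000 = 650.0270 GWh


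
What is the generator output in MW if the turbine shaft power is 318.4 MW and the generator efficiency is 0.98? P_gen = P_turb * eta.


P_gen = 318.4 * 0.98 = 312.0320 MW


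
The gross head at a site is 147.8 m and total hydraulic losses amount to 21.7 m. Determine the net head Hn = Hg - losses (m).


Hn = 147.8 - 21.7 = 126.1000 m


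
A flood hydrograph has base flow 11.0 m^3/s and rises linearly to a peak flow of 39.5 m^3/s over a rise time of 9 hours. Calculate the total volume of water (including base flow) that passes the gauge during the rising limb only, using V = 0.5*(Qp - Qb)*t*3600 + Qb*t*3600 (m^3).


V = 0.5*(39.5 - 11.0)*9*3600 + 11.0*9*3600 = 818100.0000 m^3


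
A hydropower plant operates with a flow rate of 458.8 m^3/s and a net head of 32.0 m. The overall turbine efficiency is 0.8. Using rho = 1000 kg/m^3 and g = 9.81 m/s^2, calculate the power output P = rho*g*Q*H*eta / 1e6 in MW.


P = 1000 * 9.81 * 458.8 * 32.0 * 0.8 / 1e6 = 115.2212 MW


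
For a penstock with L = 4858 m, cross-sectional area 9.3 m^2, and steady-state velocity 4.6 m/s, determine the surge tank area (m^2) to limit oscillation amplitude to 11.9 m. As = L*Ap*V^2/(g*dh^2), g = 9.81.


As = 4858 * 9.3 * 4.6^2 / (9.81 * 11.9^2) = 688.1660 m^2


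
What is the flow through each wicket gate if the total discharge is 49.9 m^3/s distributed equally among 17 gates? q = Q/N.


q = 49.9 / 17 = 2.9353 m^3/s


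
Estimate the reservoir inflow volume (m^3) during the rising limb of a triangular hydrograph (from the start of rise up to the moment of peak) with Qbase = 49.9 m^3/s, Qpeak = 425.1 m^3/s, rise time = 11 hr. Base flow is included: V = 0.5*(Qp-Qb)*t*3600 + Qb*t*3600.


V = 0.5*(425.1 - 49.9)*11*3600 + 49.9*11*3600 = 9.4050e+06 m^3


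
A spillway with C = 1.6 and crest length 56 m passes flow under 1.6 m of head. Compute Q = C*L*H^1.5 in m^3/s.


Q = 1.6 * 56 * 1.6^1.5 = 181.3377 m^3/s


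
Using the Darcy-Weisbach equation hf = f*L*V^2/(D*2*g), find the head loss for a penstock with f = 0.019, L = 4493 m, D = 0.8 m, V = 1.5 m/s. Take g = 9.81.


hf = 0.019 * 4493 * 1.5^2 / (0.8 * 2 * 9.81) = 12.2372 m


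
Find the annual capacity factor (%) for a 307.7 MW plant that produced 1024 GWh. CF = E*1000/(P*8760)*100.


CF = 1024 * 1000 / (307.7 * 8760) * 100 = 37.9899 %


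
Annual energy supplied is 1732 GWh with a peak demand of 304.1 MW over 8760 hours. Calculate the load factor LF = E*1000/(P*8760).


LF = 1732 * 1000 / (304.1 * 8760) = 0.6502


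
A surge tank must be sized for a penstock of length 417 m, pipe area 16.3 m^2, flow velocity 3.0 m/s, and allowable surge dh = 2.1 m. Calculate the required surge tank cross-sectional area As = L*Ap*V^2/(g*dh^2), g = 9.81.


As = 417 * 16.3 * 3.0^2 / (9.81 * 2.1^2) = 1414.0298 m^2


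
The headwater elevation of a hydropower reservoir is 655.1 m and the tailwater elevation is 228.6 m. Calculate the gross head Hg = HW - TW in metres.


Hg = 655.1 - 228.6 = 426.5000 m


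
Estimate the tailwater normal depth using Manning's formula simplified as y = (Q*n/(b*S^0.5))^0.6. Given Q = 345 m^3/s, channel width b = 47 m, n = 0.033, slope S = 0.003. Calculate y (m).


y = (345 * 0.033 / (47 * 0.003^0.5))^0.6 = 2.4401 m


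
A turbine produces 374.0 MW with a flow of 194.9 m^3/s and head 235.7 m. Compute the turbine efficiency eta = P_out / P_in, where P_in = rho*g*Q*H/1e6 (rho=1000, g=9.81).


P_in = 1000 * 9.81 * 194.9 * 235.7 / 1e6 = 450.6511 MW
eta = 374.0 / 450.6511 = 0.8299


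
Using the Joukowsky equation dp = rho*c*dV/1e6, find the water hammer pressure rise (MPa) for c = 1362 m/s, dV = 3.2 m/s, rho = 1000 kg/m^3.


dp = 1000 * 1362 * 3.2 / 1e6 = 4.3584 MPa


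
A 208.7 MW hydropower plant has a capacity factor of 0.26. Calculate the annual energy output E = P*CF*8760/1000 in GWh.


E = 208.7 * 0.26 * 8760 / 1000 = 475.3351 GWh


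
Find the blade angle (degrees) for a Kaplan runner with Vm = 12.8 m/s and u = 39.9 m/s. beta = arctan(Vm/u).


beta = arctan(12.8 / 39.9) = 17.7863 degrees


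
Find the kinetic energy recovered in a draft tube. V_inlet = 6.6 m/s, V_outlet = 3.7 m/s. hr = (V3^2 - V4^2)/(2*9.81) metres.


hr = (6.6^2 - 3.7^2) / (2*9.81) = 1.5224 m


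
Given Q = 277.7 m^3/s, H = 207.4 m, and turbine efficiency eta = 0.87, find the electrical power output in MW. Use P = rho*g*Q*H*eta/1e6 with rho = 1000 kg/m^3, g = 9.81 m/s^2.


P = 1000 * 9.81 * 277.7 * 207.4 * 0.87 / 1e6 = 491.5559 MW


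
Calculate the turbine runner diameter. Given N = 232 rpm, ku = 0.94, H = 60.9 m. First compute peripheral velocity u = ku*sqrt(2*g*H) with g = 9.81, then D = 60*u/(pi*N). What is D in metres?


u = 0.94 * sqrt(2*9.81*60.9) = 32.4927 m/s
D = 60 * 32.4927 / (pi * 232) = 2.6748 m


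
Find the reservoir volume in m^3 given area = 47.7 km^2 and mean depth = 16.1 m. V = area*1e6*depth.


V = 47.7 * 1e6 * 16.1 = 7.6797e+08 m^3


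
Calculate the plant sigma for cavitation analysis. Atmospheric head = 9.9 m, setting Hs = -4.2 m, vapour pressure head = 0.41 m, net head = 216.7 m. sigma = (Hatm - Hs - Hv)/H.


sigma = (9.9 - (-4.2) - 0.41) / 216.7 = 0.0632


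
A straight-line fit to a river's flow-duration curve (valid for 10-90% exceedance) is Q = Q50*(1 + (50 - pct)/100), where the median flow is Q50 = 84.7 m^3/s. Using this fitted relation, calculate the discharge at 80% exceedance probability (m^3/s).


Q = 84.7 * (1 + (50 - 80)/100) = 59.2900 m^3/s


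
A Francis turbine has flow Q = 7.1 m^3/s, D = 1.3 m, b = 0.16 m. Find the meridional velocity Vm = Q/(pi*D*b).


Vm = 7.1 / (pi * 1.3 * 0.16) = 10.8654 m/s


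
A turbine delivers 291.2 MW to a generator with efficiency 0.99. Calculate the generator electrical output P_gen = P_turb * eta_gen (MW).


P_gen = 291.2 * 0.99 = 288.2880 MW


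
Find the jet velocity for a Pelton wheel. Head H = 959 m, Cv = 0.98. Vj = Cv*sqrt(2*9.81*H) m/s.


Vj = 0.98 * sqrt(2*9.81*959) = 134.4265 m/s


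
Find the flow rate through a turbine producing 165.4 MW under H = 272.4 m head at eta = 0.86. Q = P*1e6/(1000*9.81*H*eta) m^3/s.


Q = 165.4 * 1e6 / (1000 * 9.81 * 272.4 * 0.86) = 71.9716 m^3/s


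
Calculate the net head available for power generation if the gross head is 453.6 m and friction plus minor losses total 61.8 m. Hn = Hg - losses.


Hn = 453.6 - 61.8 = 391.8000 m


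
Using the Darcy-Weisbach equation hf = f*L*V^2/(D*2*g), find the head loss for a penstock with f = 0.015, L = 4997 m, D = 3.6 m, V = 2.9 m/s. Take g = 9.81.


hf = 0.015 * 4997 * 2.9^2 / (3.6 * 2 * 9.81) = 8.9247 m


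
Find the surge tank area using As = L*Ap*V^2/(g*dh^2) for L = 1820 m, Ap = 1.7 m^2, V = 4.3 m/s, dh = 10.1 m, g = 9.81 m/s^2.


As = 1820 * 1.7 * 4.3^2 / (9.81 * 10.1^2) = 57.1670 m^2


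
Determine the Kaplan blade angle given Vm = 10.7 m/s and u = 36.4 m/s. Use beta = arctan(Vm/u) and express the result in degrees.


beta = arctan(10.7 / 36.4) = 16.3810 degrees


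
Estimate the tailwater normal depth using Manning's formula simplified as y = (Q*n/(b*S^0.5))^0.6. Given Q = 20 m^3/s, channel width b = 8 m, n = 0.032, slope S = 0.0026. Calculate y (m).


y = (20 * 0.032 / (8 * 0.0026^0.5))^0.6 = 1.3103 m


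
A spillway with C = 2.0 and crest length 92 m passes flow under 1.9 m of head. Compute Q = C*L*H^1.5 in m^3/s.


Q = 2.0 * 92 * 1.9^1.5 = 481.8903 m^3/s


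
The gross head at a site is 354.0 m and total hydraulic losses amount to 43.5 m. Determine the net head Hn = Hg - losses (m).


Hn = 354.0 - 43.5 = 310.5000 m


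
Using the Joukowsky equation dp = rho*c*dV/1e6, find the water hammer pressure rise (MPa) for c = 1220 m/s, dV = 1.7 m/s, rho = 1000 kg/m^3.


dp = 1000 * 1220 * 1.7 / 1e6 = 2.0740 MPa


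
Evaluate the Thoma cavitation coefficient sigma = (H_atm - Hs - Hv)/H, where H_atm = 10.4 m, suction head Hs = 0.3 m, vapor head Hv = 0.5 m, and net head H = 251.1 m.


sigma = (10.4 - 0.3 - 0.5) / 251.1 = 0.0382


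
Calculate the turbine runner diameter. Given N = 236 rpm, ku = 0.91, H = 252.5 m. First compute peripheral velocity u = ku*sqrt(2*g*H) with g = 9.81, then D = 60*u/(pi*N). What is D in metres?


u = 0.91 * sqrt(2*9.81*252.5) = 64.0504 m/s
D = 60 * 64.0504 / (pi * 236) = 5.1834 m


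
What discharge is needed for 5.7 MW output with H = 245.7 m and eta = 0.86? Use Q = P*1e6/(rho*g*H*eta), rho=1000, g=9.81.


Q = 5.7 * 1e6 / (1000 * 9.81 * 245.7 * 0.86) = 2.7498 m^3/s


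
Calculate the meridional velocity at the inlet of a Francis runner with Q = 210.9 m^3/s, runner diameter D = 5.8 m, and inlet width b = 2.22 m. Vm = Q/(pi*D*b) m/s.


Vm = 210.9 / (pi * 5.8 * 2.22) = 5.2137 m/s


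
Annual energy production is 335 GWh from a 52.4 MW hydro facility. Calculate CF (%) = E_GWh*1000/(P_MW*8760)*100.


CF = 335 * 1000 / (52.4 * 8760) * 100 = 72.9809 %


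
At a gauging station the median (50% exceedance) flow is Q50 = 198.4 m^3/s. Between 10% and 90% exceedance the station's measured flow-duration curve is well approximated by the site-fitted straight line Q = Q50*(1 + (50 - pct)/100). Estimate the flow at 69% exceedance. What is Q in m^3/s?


Q = 198.4 * (1 + (50 - 69)/100) = 160.7040 m^3/s


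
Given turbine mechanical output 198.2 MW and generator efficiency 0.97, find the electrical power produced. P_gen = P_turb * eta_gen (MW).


P_gen = 198.2 * 0.97 = 192.2540 MW


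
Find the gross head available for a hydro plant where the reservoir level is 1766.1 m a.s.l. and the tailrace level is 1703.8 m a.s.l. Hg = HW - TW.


Hg = 1766.1 - 1703.8 = 62.3000 m


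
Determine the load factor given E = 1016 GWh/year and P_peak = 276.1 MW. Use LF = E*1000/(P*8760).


LF = 1016 * 1000 / (276.1 * 8760) = 0.4201


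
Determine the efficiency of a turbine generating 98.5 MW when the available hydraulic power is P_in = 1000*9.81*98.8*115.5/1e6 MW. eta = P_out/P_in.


P_in = 1000 * 9.81 * 98.8 * 115.5 / 1e6 = 111.9458 MW
eta = 98.5 / 111.9458 = 0.8799


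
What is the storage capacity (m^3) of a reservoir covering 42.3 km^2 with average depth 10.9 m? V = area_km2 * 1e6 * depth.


V = 42.3 * 1e6 * 10.9 = 4.6107e+08 m^3


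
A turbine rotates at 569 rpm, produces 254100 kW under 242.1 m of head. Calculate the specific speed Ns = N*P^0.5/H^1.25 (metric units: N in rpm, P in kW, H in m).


Ns = 569 * 254100^0.5 / 242.1^1.25 = 300.3455


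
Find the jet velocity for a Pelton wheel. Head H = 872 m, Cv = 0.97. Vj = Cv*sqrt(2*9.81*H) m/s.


Vj = 0.97 * sqrt(2*9.81*872) = 126.8760 m/s


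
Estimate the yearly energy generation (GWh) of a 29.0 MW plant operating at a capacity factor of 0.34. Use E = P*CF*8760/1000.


E = 29.0 * 0.34 * 8760 / 1000 = 86.3736 GWh


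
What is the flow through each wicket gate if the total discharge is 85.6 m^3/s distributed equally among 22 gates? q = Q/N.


q = 85.6 / 22 = 3.8909 m^3/s


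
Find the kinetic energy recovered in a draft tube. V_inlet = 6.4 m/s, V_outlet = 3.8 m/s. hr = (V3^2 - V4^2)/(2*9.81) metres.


hr = (6.4^2 - 3.8^2) / (2*9.81) = 1.3517 m


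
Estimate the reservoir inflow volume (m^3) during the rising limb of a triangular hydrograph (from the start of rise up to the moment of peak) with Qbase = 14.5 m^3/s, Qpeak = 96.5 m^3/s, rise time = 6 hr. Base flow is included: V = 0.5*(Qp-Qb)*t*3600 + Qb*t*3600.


V = 0.5*(96.5 - 14.5)*6*3600 + 14.5*6*3600 = 1.1988e+06 m^3


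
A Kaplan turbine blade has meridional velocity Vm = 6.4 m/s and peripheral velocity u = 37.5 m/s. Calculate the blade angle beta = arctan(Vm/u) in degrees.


beta = arctan(6.4 / 37.5) = 9.6852 degrees


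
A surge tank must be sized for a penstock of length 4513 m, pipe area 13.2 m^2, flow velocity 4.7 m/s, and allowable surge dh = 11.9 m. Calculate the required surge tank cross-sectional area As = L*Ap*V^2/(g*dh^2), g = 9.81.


As = 4513 * 13.2 * 4.7^2 / (9.81 * 11.9^2) = 947.2662 m^2


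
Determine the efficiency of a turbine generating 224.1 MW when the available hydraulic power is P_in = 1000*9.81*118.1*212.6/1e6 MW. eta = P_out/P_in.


P_in = 1000 * 9.81 * 118.1 * 212.6 / 1e6 = 246.3101 MW
eta = 224.1 / 246.3101 = 0.9098


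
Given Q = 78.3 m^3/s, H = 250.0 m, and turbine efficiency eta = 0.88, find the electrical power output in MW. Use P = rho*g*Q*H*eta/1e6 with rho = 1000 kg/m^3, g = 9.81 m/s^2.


P = 1000 * 9.81 * 78.3 * 250.0 * 0.88 / 1e6 = 168.9871 MW


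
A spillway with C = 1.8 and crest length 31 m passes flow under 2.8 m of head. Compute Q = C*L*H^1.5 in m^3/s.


Q = 1.8 * 31 * 2.8^1.5 = 261.4395 m^3/s


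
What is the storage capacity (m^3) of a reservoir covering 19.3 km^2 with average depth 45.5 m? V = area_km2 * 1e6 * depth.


V = 19.3 * 1e6 * 45.5 = 8.7815e+08 m^3


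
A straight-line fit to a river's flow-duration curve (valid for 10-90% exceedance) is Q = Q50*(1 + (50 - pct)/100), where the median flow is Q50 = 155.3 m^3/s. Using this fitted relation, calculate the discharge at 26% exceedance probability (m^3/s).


Q = 155.3 * (1 + (50 - 26)/100) = 192.5720 m^3/s


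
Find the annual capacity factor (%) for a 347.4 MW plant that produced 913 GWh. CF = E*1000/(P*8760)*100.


CF = 913 * 1000 / (347.4 * 8760) * 100 = 30.0011 %


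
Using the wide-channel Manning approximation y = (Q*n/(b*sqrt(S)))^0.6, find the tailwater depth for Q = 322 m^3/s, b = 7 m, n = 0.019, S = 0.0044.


y = (322 * 0.019 / (7 * 0.0044^0.5))^0.6 = 4.6975 m


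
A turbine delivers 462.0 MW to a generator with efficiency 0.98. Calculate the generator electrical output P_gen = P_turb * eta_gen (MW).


P_gen = 462.0 * 0.98 = 452.7600 MW


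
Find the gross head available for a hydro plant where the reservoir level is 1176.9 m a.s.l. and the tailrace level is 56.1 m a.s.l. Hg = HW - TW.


Hg = 1176.9 - 56.1 = 1120.8000 m


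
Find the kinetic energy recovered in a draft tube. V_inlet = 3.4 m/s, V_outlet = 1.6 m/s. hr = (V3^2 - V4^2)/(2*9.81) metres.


hr = (3.4^2 - 1.6^2) / (2*9.81) = 0.4587 m


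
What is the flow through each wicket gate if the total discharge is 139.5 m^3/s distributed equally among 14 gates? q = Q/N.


q = 139.5 / 14 = 9.9643 m^3/s


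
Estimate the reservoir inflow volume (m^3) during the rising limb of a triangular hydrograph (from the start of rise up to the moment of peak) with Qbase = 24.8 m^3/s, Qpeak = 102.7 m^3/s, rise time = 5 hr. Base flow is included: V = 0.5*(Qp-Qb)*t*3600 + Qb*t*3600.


V = 0.5*(102.7 - 24.8)*5*3600 + 24.8*5*3600 = 1.1475e+06 m^3


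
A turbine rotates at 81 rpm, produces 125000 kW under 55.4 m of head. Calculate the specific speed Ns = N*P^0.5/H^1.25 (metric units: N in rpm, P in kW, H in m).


Ns = 81 * 125000^0.5 / 55.4^1.25 = 189.4754


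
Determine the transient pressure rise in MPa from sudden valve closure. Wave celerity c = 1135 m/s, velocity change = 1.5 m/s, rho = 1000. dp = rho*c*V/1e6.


dp = 1000 * 1135 * 1.5 / 1e6 = 1.7025 MPa


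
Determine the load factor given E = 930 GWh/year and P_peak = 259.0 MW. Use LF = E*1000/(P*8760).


LF = 930 * 1000 / (259.0 * 8760) = 0.4099


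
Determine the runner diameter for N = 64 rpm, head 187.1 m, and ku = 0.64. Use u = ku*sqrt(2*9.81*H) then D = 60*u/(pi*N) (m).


u = 0.64 * sqrt(2*9.81*187.1) = 38.7763 m/s
D = 60 * 38.7763 / (pi * 64) = 11.5714 m


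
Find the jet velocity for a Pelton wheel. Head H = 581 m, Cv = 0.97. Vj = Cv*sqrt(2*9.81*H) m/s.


Vj = 0.97 * sqrt(2*9.81*581) = 103.5641 m/s


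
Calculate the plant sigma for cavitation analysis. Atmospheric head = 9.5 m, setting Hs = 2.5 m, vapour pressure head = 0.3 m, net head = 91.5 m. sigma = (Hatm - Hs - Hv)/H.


sigma = (9.5 - 2.5 - 0.3) / 91.5 = 0.0732


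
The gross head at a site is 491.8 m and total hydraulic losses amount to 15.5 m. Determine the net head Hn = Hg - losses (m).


Hn = 491.8 - 15.5 = 476.3000 m


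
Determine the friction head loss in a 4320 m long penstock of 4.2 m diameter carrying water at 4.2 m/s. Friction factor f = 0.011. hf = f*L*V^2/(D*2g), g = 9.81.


hf = 0.011 * 4320 * 4.2^2 / (4.2 * 2 * 9.81) = 10.1725 m


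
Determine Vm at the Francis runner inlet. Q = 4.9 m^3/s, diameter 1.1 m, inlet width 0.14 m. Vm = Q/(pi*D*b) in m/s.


Vm = 4.9 / (pi * 1.1 * 0.14) = 10.1280 m/s


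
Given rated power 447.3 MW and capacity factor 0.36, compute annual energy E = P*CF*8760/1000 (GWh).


E = 447.3 * 0.36 * 8760 / 1000 = 1410.6053 GWh


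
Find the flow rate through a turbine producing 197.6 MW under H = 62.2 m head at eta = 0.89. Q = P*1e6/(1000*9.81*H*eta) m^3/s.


Q = 197.6 * 1e6 / (1000 * 9.81 * 62.2 * 0.89) = 363.8627 m^3/s


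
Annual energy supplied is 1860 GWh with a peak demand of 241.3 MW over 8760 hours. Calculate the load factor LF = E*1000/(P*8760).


LF = 1860 * 1000 / (241.3 * 8760) = 0.8799


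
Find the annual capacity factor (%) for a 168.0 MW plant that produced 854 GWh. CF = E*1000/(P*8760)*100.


CF = 854 * 1000 / (168.0 * 8760) * 100 = 58.0289 %


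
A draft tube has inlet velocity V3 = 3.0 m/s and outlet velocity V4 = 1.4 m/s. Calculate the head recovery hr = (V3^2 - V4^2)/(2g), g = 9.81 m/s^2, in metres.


hr = (3.0^2 - 1.4^2) / (2*9.81) = 0.3588 m


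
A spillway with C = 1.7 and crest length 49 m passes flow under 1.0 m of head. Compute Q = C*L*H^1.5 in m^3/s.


Q = 1.7 * 49 * 1.0^1.5 = 83.3000 m^3/s


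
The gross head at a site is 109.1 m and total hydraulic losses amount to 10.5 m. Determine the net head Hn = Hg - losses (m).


Hn = 109.1 - 10.5 = 98.6000 m


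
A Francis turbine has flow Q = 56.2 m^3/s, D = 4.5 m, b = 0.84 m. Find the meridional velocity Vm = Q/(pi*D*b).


Vm = 56.2 / (pi * 4.5 * 0.84) = 4.7325 m/s


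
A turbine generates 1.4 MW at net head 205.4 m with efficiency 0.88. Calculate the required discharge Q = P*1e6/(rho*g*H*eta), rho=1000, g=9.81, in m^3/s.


Q = 1.4 * 1e6 / (1000 * 9.81 * 205.4 * 0.88) = 0.7895 m^3/s


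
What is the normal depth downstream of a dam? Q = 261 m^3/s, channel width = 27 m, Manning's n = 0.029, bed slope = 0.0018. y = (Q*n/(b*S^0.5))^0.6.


y = (261 * 0.029 / (27 * 0.0018^0.5))^0.6 = 3.1047 m


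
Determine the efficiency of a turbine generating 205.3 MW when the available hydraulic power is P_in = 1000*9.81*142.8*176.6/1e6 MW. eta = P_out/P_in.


P_in = 1000 * 9.81 * 142.8 * 176.6 / 1e6 = 247.3933 MW
eta = 205.3 / 247.3933 = 0.8299


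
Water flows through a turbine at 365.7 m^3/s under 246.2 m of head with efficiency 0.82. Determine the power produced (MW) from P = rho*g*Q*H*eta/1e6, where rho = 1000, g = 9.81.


P = 1000 * 9.81 * 365.7 * 246.2 * 0.82 / 1e6 = 724.2623 MW


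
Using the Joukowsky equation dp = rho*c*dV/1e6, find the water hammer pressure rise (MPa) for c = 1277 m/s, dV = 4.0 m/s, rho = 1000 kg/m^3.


dp = 1000 * 1277 * 4.0 / 1e6 = 5.1080 MPa


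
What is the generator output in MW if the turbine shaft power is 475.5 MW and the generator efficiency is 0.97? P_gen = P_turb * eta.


P_gen = 475.5 * 0.97 = 461.2350 MW


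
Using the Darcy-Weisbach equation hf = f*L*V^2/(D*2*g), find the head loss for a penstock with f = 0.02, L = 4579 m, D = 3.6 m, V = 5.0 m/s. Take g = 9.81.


hf = 0.02 * 4579 * 5.0^2 / (3.6 * 2 * 9.81) = 32.4145 m


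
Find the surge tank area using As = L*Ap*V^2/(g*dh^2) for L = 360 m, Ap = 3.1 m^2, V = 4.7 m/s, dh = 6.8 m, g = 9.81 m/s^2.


As = 360 * 3.1 * 4.7^2 / (9.81 * 6.8^2) = 54.3467 m^2


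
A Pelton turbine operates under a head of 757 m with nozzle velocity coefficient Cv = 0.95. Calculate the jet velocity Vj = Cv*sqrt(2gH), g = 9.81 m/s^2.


Vj = 0.95 * sqrt(2*9.81*757) = 115.7767 m/s


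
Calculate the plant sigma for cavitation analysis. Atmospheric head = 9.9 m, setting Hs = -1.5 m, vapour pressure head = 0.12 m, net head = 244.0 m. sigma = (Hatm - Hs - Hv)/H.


sigma = (9.9 - (-1.5) - 0.12) / 244.0 = 0.0462


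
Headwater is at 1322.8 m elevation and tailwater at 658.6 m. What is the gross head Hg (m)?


Hg = 1322.8 - 658.6 = 664.2000 m


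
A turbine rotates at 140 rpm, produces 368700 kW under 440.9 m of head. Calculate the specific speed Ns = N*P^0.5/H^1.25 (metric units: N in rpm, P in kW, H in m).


Ns = 140 * 368700^0.5 / 440.9^1.25 = 42.0765


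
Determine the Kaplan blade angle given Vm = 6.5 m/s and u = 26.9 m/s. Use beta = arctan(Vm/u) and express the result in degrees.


beta = arctan(6.5 / 26.9) = 13.5843 degrees


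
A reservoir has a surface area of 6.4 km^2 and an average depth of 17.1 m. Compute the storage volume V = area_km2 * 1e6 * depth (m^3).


V = 6.4 * 1e6 * 17.1 = 1.0944e+08 m^3


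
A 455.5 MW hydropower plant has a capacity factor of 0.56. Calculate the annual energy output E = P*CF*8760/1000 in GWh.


E = 455.5 * 0.56 * 8760 / 1000 = 2234.5008 GWh


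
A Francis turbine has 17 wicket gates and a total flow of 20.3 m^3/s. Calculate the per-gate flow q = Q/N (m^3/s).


q = 20.3 / 17 = 1.1941 m^3/s


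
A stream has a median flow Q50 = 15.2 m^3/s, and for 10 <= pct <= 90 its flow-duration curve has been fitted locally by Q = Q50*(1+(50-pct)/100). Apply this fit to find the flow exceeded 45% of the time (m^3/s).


Q = 15.2 * (1 + (50 - 45)/100) = 15.9600 m^3/s


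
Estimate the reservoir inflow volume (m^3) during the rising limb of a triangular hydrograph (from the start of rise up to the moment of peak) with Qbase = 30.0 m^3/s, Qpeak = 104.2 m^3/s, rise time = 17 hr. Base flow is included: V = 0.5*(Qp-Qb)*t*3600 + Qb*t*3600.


V = 0.5*(104.2 - 30.0)*17*3600 + 30.0*17*3600 = 4.1065e+06 m^3


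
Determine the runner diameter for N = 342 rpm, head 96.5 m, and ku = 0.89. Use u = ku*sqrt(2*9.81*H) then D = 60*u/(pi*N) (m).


u = 0.89 * sqrt(2*9.81*96.5) = 38.7260 m/s
D = 60 * 38.7260 / (pi * 342) = 2.1626 m


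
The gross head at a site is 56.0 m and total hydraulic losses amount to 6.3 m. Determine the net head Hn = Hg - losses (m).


Hn = 56.0 - 6.3 = 49.7000 m


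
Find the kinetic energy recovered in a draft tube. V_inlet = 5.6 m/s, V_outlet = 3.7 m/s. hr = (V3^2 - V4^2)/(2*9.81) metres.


hr = (5.6^2 - 3.7^2) / (2*9.81) = 0.9006 m


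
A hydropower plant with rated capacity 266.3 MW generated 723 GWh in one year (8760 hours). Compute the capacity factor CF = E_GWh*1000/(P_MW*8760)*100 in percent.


CF = 723 * 1000 / (266.3 * 8760) * 100 = 30.9930 %


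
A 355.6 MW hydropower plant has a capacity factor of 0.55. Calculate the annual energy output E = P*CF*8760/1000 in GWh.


E = 355.6 * 0.55 * 8760 / 1000 = 1713.2808 GWh


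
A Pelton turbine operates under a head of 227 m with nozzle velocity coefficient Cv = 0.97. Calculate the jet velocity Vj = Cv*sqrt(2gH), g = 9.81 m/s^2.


Vj = 0.97 * sqrt(2*9.81*227) = 64.7343 m/s


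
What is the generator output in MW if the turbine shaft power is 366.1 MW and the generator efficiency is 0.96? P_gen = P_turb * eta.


P_gen = 366.1 * 0.96 = 351.4560 MW


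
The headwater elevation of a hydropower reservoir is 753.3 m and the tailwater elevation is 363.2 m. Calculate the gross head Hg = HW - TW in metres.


Hg = 753.3 - 363.2 = 390.1000 m
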